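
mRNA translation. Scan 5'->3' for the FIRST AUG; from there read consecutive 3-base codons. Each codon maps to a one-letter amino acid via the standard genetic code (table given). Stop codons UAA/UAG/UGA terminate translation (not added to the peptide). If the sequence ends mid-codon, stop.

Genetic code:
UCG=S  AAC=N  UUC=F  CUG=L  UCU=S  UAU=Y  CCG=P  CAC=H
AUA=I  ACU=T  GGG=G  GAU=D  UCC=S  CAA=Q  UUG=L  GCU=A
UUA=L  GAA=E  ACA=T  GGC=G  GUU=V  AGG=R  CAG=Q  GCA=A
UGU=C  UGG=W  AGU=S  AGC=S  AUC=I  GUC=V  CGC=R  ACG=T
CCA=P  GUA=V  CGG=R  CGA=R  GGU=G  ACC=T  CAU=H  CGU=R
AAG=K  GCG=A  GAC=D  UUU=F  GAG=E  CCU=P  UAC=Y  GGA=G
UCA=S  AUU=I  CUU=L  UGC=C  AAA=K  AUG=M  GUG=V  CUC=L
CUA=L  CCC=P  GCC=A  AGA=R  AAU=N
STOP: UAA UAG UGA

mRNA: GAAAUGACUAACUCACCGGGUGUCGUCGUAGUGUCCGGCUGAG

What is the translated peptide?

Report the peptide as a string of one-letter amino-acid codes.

start AUG at pos 3
pos 3: AUG -> M; peptide=M
pos 6: ACU -> T; peptide=MT
pos 9: AAC -> N; peptide=MTN
pos 12: UCA -> S; peptide=MTNS
pos 15: CCG -> P; peptide=MTNSP
pos 18: GGU -> G; peptide=MTNSPG
pos 21: GUC -> V; peptide=MTNSPGV
pos 24: GUC -> V; peptide=MTNSPGVV
pos 27: GUA -> V; peptide=MTNSPGVVV
pos 30: GUG -> V; peptide=MTNSPGVVVV
pos 33: UCC -> S; peptide=MTNSPGVVVVS
pos 36: GGC -> G; peptide=MTNSPGVVVVSG
pos 39: UGA -> STOP

Answer: MTNSPGVVVVSG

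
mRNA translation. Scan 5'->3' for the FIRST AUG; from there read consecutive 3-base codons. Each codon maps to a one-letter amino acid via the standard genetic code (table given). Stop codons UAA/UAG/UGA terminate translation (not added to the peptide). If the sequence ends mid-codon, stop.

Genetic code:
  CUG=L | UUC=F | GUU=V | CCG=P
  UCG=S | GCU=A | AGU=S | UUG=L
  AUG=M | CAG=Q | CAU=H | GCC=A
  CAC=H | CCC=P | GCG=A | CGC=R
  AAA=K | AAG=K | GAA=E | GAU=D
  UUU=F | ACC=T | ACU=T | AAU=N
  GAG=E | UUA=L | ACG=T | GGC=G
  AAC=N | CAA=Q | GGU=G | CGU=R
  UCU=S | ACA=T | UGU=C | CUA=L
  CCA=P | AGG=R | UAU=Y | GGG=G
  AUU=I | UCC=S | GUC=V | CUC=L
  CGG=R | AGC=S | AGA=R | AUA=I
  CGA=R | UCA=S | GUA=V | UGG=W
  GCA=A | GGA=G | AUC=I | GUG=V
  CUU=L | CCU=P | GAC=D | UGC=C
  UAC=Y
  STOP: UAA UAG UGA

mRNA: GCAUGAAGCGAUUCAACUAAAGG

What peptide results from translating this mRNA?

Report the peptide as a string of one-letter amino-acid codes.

Answer: MKRFN

Derivation:
start AUG at pos 2
pos 2: AUG -> M; peptide=M
pos 5: AAG -> K; peptide=MK
pos 8: CGA -> R; peptide=MKR
pos 11: UUC -> F; peptide=MKRF
pos 14: AAC -> N; peptide=MKRFN
pos 17: UAA -> STOP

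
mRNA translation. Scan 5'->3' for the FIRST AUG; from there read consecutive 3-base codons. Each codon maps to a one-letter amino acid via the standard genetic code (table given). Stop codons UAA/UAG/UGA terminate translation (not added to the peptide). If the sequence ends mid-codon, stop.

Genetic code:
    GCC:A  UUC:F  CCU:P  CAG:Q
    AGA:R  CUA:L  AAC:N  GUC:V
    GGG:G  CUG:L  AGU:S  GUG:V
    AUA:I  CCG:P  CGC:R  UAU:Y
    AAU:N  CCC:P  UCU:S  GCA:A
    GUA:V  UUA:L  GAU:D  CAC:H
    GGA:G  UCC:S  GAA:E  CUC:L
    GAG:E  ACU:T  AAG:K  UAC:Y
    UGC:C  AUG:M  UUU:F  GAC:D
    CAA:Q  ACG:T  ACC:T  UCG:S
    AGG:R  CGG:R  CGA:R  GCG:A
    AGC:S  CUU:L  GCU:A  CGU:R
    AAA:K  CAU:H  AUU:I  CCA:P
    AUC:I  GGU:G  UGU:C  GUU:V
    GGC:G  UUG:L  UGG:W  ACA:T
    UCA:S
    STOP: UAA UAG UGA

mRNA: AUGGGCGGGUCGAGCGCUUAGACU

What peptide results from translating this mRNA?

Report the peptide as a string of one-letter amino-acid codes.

Answer: MGGSSA

Derivation:
start AUG at pos 0
pos 0: AUG -> M; peptide=M
pos 3: GGC -> G; peptide=MG
pos 6: GGG -> G; peptide=MGG
pos 9: UCG -> S; peptide=MGGS
pos 12: AGC -> S; peptide=MGGSS
pos 15: GCU -> A; peptide=MGGSSA
pos 18: UAG -> STOP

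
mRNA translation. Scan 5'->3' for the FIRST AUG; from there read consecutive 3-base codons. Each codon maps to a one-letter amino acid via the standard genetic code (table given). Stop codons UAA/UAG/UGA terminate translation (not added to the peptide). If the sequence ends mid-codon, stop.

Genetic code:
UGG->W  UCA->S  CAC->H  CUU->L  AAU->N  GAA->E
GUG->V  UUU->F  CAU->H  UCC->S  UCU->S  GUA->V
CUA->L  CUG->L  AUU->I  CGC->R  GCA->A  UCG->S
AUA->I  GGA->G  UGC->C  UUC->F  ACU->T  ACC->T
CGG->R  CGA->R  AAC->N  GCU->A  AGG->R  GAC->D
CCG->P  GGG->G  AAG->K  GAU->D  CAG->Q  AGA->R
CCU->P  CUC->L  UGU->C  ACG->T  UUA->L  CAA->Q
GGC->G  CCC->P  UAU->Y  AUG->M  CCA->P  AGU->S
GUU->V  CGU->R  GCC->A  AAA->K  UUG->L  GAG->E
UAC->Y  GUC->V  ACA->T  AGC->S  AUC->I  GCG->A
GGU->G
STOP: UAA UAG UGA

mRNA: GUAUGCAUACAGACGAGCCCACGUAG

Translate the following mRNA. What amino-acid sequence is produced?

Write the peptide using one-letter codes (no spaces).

Answer: MHTDEPT

Derivation:
start AUG at pos 2
pos 2: AUG -> M; peptide=M
pos 5: CAU -> H; peptide=MH
pos 8: ACA -> T; peptide=MHT
pos 11: GAC -> D; peptide=MHTD
pos 14: GAG -> E; peptide=MHTDE
pos 17: CCC -> P; peptide=MHTDEP
pos 20: ACG -> T; peptide=MHTDEPT
pos 23: UAG -> STOP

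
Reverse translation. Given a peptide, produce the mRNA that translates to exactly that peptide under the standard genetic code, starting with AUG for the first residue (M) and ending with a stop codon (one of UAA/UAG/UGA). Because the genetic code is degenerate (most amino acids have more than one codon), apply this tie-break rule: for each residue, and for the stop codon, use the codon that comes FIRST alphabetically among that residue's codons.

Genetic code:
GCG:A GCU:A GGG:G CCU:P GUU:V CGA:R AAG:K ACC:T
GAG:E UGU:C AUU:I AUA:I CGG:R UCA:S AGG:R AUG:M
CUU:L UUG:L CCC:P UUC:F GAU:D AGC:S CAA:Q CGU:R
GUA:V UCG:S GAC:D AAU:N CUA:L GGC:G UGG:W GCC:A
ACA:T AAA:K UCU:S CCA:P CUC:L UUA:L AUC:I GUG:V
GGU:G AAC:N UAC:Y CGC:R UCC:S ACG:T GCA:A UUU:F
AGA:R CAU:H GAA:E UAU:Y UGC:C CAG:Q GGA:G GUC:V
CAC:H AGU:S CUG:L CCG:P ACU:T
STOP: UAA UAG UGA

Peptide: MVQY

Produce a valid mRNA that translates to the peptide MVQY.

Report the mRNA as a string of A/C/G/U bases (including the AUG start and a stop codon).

residue 1: M -> AUG (start codon)
residue 2: V codons sorted = GUA,GUC,GUG,GUU -> pick first = GUA
residue 3: Q codons sorted = CAA,CAG -> pick first = CAA
residue 4: Y codons sorted = UAC,UAU -> pick first = UAC
terminator: stop codons sorted = UAA,UAG,UGA -> pick first = UAA

Answer: mRNA: AUGGUACAAUACUAA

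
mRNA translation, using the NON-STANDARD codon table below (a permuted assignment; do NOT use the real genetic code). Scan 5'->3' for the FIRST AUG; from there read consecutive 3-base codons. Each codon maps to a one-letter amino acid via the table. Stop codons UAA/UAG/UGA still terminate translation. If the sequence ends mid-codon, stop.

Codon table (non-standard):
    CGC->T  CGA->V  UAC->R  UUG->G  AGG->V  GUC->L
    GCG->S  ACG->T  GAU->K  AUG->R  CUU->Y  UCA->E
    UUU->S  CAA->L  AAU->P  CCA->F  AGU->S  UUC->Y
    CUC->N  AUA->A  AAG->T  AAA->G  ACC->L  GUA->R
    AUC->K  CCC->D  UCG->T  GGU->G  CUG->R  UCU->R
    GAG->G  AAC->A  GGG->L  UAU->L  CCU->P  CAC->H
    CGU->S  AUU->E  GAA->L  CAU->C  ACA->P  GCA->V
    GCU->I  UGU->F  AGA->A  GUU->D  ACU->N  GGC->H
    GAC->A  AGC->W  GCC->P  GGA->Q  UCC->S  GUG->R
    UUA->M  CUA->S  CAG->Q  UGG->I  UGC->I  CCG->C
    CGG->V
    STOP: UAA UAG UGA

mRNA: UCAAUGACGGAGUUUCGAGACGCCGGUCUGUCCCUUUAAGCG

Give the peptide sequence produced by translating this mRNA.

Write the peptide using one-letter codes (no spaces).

Answer: RTGSVAPGRSY

Derivation:
start AUG at pos 3
pos 3: AUG -> R; peptide=R
pos 6: ACG -> T; peptide=RT
pos 9: GAG -> G; peptide=RTG
pos 12: UUU -> S; peptide=RTGS
pos 15: CGA -> V; peptide=RTGSV
pos 18: GAC -> A; peptide=RTGSVA
pos 21: GCC -> P; peptide=RTGSVAP
pos 24: GGU -> G; peptide=RTGSVAPG
pos 27: CUG -> R; peptide=RTGSVAPGR
pos 30: UCC -> S; peptide=RTGSVAPGRS
pos 33: CUU -> Y; peptide=RTGSVAPGRSY
pos 36: UAA -> STOP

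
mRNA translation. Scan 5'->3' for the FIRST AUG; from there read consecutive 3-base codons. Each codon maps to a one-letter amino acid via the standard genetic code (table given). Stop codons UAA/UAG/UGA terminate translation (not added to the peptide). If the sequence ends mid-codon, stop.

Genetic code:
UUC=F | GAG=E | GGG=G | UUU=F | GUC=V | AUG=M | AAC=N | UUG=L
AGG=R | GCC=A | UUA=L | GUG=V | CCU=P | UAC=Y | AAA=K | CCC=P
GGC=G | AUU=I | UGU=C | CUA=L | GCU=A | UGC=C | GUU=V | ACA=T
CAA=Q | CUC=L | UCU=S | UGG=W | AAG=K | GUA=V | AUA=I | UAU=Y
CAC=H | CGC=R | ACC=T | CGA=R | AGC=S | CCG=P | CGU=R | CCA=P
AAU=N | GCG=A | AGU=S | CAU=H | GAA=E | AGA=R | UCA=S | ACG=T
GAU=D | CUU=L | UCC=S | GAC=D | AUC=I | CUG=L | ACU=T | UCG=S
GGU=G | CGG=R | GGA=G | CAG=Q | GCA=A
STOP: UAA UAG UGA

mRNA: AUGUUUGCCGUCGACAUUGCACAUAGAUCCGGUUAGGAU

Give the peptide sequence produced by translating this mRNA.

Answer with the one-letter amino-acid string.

start AUG at pos 0
pos 0: AUG -> M; peptide=M
pos 3: UUU -> F; peptide=MF
pos 6: GCC -> A; peptide=MFA
pos 9: GUC -> V; peptide=MFAV
pos 12: GAC -> D; peptide=MFAVD
pos 15: AUU -> I; peptide=MFAVDI
pos 18: GCA -> A; peptide=MFAVDIA
pos 21: CAU -> H; peptide=MFAVDIAH
pos 24: AGA -> R; peptide=MFAVDIAHR
pos 27: UCC -> S; peptide=MFAVDIAHRS
pos 30: GGU -> G; peptide=MFAVDIAHRSG
pos 33: UAG -> STOP

Answer: MFAVDIAHRSG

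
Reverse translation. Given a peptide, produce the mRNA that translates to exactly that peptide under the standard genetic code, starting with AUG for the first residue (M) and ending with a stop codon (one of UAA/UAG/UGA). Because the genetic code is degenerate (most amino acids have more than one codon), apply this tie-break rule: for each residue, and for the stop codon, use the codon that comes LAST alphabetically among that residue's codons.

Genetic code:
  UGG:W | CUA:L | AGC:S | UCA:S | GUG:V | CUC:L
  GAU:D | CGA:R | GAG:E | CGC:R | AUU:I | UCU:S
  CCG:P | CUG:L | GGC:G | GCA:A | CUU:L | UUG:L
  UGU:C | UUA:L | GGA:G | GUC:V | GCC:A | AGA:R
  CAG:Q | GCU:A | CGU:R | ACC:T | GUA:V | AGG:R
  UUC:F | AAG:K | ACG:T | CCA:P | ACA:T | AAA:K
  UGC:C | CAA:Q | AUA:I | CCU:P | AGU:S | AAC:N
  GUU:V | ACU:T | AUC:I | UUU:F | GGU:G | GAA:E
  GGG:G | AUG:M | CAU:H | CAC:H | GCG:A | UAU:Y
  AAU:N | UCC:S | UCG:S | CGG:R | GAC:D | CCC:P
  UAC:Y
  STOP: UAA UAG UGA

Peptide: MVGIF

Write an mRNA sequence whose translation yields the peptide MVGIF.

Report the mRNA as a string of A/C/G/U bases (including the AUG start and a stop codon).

Answer: mRNA: AUGGUUGGUAUUUUUUGA

Derivation:
residue 1: M -> AUG (start codon)
residue 2: V codons sorted = GUA,GUC,GUG,GUU -> pick last = GUU
residue 3: G codons sorted = GGA,GGC,GGG,GGU -> pick last = GGU
residue 4: I codons sorted = AUA,AUC,AUU -> pick last = AUU
residue 5: F codons sorted = UUC,UUU -> pick last = UUU
terminator: stop codons sorted = UAA,UAG,UGA -> pick last = UGA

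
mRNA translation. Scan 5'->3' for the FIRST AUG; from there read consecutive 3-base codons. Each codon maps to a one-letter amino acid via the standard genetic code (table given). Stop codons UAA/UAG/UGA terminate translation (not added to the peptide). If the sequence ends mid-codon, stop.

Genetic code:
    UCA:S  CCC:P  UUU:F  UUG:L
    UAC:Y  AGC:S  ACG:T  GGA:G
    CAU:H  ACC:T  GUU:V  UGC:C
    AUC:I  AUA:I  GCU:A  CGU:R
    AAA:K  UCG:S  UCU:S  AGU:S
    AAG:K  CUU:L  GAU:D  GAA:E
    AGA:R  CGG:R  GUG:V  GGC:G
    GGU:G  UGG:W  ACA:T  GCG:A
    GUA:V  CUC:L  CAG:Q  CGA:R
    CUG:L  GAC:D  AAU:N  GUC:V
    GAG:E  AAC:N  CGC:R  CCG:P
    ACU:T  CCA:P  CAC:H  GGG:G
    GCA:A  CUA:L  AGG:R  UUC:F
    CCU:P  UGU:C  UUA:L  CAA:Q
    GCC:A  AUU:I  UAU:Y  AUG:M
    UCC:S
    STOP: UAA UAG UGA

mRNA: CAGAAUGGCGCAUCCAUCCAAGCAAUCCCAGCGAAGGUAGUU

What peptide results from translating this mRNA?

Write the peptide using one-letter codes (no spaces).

start AUG at pos 4
pos 4: AUG -> M; peptide=M
pos 7: GCG -> A; peptide=MA
pos 10: CAU -> H; peptide=MAH
pos 13: CCA -> P; peptide=MAHP
pos 16: UCC -> S; peptide=MAHPS
pos 19: AAG -> K; peptide=MAHPSK
pos 22: CAA -> Q; peptide=MAHPSKQ
pos 25: UCC -> S; peptide=MAHPSKQS
pos 28: CAG -> Q; peptide=MAHPSKQSQ
pos 31: CGA -> R; peptide=MAHPSKQSQR
pos 34: AGG -> R; peptide=MAHPSKQSQRR
pos 37: UAG -> STOP

Answer: MAHPSKQSQRR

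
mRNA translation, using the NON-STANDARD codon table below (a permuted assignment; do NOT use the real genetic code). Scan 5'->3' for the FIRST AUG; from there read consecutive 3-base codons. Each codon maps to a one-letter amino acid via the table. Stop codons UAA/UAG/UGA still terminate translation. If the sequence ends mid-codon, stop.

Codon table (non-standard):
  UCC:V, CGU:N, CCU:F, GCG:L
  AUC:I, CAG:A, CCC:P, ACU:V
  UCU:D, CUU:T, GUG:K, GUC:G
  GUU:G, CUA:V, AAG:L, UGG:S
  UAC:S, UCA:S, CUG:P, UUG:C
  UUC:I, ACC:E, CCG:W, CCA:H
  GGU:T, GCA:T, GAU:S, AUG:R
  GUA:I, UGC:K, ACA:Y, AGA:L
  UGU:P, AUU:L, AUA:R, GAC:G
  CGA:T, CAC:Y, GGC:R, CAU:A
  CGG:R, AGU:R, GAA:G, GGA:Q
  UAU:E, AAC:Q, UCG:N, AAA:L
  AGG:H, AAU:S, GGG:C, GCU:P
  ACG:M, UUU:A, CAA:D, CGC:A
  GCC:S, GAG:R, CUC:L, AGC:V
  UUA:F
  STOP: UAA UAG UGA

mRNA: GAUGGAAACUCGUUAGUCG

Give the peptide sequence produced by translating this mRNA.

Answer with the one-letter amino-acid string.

start AUG at pos 1
pos 1: AUG -> R; peptide=R
pos 4: GAA -> G; peptide=RG
pos 7: ACU -> V; peptide=RGV
pos 10: CGU -> N; peptide=RGVN
pos 13: UAG -> STOP

Answer: RGVN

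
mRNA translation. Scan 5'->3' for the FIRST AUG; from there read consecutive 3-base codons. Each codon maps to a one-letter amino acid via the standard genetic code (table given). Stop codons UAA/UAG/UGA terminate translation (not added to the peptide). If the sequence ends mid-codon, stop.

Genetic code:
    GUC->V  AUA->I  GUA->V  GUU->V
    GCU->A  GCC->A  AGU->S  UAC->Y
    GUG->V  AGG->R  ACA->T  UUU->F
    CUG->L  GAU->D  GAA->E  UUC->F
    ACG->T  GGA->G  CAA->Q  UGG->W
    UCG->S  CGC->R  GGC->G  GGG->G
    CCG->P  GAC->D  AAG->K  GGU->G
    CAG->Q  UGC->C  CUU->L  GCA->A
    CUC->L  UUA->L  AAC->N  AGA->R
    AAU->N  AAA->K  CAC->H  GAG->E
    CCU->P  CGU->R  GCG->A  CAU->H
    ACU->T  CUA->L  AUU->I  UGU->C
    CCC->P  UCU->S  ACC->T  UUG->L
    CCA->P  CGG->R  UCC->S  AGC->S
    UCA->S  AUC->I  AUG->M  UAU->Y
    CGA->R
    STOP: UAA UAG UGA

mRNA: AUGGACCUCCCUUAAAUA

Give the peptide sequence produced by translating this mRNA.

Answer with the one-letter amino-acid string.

Answer: MDLP

Derivation:
start AUG at pos 0
pos 0: AUG -> M; peptide=M
pos 3: GAC -> D; peptide=MD
pos 6: CUC -> L; peptide=MDL
pos 9: CCU -> P; peptide=MDLP
pos 12: UAA -> STOP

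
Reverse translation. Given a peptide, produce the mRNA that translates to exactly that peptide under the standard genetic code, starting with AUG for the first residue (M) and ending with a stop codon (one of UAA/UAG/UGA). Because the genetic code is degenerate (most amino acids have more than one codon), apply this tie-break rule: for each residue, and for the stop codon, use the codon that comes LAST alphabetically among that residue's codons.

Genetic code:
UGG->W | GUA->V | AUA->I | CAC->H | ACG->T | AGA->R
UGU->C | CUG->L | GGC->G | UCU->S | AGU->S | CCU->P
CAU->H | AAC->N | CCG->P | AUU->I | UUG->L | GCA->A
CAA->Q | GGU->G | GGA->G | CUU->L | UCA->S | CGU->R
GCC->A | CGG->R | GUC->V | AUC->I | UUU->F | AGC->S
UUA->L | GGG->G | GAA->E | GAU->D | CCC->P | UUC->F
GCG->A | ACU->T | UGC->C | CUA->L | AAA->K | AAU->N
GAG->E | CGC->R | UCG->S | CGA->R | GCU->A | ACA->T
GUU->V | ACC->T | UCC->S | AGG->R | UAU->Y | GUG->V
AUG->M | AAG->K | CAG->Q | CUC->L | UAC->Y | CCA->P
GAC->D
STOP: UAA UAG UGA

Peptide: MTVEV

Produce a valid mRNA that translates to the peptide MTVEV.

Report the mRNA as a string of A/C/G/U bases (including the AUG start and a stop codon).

residue 1: M -> AUG (start codon)
residue 2: T codons sorted = ACA,ACC,ACG,ACU -> pick last = ACU
residue 3: V codons sorted = GUA,GUC,GUG,GUU -> pick last = GUU
residue 4: E codons sorted = GAA,GAG -> pick last = GAG
residue 5: V codons sorted = GUA,GUC,GUG,GUU -> pick last = GUU
terminator: stop codons sorted = UAA,UAG,UGA -> pick last = UGA

Answer: mRNA: AUGACUGUUGAGGUUUGA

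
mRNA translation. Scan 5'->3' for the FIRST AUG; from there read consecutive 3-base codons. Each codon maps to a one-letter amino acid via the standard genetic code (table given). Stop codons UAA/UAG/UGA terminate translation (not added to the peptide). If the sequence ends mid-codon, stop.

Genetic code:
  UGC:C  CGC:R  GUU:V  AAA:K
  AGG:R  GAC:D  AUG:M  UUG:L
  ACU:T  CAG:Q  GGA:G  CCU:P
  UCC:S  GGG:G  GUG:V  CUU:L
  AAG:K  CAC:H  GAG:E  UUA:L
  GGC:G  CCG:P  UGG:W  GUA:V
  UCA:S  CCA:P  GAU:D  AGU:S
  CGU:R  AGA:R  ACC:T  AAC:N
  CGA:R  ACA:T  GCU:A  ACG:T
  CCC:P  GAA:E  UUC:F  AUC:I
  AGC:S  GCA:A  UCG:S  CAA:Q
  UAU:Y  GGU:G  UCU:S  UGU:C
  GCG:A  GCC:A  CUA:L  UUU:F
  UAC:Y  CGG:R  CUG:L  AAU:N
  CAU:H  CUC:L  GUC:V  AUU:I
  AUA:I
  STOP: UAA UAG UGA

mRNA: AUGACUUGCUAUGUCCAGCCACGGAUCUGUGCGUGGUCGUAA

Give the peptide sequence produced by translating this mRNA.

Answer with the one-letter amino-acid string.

Answer: MTCYVQPRICAWS

Derivation:
start AUG at pos 0
pos 0: AUG -> M; peptide=M
pos 3: ACU -> T; peptide=MT
pos 6: UGC -> C; peptide=MTC
pos 9: UAU -> Y; peptide=MTCY
pos 12: GUC -> V; peptide=MTCYV
pos 15: CAG -> Q; peptide=MTCYVQ
pos 18: CCA -> P; peptide=MTCYVQP
pos 21: CGG -> R; peptide=MTCYVQPR
pos 24: AUC -> I; peptide=MTCYVQPRI
pos 27: UGU -> C; peptide=MTCYVQPRIC
pos 30: GCG -> A; peptide=MTCYVQPRICA
pos 33: UGG -> W; peptide=MTCYVQPRICAW
pos 36: UCG -> S; peptide=MTCYVQPRICAWS
pos 39: UAA -> STOP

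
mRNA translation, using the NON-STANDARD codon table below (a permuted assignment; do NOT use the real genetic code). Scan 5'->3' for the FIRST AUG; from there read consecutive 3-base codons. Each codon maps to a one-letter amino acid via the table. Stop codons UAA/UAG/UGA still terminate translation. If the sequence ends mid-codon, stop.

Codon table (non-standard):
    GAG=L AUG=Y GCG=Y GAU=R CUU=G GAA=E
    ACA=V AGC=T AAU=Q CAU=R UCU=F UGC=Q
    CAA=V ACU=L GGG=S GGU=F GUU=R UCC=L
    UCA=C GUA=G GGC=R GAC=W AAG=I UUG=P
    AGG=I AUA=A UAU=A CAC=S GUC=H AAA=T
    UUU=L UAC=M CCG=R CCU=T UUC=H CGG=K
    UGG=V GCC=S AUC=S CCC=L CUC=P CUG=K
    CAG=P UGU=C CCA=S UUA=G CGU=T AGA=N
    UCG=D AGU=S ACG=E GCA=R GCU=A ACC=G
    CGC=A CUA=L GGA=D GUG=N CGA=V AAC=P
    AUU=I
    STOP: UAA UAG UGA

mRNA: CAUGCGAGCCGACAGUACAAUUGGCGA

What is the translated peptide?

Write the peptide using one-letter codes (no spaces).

Answer: YVSWSVIR

Derivation:
start AUG at pos 1
pos 1: AUG -> Y; peptide=Y
pos 4: CGA -> V; peptide=YV
pos 7: GCC -> S; peptide=YVS
pos 10: GAC -> W; peptide=YVSW
pos 13: AGU -> S; peptide=YVSWS
pos 16: ACA -> V; peptide=YVSWSV
pos 19: AUU -> I; peptide=YVSWSVI
pos 22: GGC -> R; peptide=YVSWSVIR
pos 25: only 2 nt remain (<3), stop (end of mRNA)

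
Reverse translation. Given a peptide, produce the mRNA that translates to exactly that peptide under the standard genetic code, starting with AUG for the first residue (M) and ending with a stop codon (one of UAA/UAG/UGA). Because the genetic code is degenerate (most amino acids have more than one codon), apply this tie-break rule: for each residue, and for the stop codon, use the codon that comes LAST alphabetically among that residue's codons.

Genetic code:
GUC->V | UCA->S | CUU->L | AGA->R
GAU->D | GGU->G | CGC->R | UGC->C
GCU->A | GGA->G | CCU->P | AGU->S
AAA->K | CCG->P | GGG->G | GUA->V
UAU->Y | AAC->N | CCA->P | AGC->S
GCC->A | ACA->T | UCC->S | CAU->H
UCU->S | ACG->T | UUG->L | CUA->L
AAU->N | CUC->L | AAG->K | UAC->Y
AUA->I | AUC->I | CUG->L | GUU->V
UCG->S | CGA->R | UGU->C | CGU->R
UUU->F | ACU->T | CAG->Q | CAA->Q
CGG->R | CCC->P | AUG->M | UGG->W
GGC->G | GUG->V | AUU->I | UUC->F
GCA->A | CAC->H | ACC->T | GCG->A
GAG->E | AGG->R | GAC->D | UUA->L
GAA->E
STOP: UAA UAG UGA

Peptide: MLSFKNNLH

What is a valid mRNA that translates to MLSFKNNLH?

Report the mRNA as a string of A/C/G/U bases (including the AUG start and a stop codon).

residue 1: M -> AUG (start codon)
residue 2: L codons sorted = CUA,CUC,CUG,CUU,UUA,UUG -> pick last = UUG
residue 3: S codons sorted = AGC,AGU,UCA,UCC,UCG,UCU -> pick last = UCU
residue 4: F codons sorted = UUC,UUU -> pick last = UUU
residue 5: K codons sorted = AAA,AAG -> pick last = AAG
residue 6: N codons sorted = AAC,AAU -> pick last = AAU
residue 7: N codons sorted = AAC,AAU -> pick last = AAU
residue 8: L codons sorted = CUA,CUC,CUG,CUU,UUA,UUG -> pick last = UUG
residue 9: H codons sorted = CAC,CAU -> pick last = CAU
terminator: stop codons sorted = UAA,UAG,UGA -> pick last = UGA

Answer: mRNA: AUGUUGUCUUUUAAGAAUAAUUUGCAUUGA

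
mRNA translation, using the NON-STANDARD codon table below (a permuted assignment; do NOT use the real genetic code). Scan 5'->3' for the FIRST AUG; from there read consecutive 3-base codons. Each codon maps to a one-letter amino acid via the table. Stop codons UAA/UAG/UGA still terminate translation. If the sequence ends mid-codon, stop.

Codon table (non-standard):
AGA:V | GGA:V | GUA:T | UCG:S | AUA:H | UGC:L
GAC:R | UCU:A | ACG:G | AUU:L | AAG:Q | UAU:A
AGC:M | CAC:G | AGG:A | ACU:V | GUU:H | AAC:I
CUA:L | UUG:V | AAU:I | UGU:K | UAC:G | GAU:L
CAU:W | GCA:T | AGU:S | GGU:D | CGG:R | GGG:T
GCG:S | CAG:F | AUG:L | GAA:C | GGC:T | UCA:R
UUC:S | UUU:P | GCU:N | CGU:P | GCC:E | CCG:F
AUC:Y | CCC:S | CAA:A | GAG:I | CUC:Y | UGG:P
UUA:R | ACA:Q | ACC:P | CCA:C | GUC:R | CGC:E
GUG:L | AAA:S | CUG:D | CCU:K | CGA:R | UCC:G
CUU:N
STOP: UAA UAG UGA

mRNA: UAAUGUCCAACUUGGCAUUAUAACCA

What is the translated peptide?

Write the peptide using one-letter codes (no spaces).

start AUG at pos 2
pos 2: AUG -> L; peptide=L
pos 5: UCC -> G; peptide=LG
pos 8: AAC -> I; peptide=LGI
pos 11: UUG -> V; peptide=LGIV
pos 14: GCA -> T; peptide=LGIVT
pos 17: UUA -> R; peptide=LGIVTR
pos 20: UAA -> STOP

Answer: LGIVTR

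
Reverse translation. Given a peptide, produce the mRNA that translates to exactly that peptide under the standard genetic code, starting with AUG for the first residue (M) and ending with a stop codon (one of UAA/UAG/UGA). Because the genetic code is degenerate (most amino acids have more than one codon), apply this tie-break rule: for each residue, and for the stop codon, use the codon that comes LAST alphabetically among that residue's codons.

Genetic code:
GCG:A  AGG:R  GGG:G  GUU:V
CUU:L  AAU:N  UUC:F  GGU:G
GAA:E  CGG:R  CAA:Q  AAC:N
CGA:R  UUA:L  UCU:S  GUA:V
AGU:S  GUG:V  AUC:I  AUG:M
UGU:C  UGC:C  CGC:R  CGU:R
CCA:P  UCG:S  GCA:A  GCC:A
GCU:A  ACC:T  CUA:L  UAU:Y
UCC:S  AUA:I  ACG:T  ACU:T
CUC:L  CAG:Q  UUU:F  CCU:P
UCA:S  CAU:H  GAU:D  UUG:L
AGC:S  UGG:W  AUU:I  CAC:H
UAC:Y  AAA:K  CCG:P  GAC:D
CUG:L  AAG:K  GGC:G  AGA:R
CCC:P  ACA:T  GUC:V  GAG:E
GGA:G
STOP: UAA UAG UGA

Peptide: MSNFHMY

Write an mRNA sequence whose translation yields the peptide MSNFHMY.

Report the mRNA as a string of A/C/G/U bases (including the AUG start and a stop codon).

residue 1: M -> AUG (start codon)
residue 2: S codons sorted = AGC,AGU,UCA,UCC,UCG,UCU -> pick last = UCU
residue 3: N codons sorted = AAC,AAU -> pick last = AAU
residue 4: F codons sorted = UUC,UUU -> pick last = UUU
residue 5: H codons sorted = CAC,CAU -> pick last = CAU
residue 6: M -> AUG (only codon)
residue 7: Y codons sorted = UAC,UAU -> pick last = UAU
terminator: stop codons sorted = UAA,UAG,UGA -> pick last = UGA

Answer: mRNA: AUGUCUAAUUUUCAUAUGUAUUGA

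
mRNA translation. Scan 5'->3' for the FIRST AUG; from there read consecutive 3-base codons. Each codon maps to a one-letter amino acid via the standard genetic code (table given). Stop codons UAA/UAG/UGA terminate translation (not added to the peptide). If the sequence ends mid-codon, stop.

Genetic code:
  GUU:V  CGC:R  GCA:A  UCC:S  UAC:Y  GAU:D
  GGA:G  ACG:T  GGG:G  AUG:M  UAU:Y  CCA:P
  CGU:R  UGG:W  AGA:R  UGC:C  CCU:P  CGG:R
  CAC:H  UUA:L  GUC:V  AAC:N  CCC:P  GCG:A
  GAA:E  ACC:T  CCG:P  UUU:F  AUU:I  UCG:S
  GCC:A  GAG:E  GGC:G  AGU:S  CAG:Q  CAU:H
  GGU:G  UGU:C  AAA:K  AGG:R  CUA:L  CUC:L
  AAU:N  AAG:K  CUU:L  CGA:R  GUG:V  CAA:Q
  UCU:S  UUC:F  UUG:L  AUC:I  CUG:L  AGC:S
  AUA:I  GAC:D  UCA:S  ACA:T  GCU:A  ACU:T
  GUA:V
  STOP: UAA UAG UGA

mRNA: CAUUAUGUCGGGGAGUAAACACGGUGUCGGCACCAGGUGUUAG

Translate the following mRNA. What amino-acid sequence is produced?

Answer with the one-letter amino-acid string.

Answer: MSGSKHGVGTRC

Derivation:
start AUG at pos 4
pos 4: AUG -> M; peptide=M
pos 7: UCG -> S; peptide=MS
pos 10: GGG -> G; peptide=MSG
pos 13: AGU -> S; peptide=MSGS
pos 16: AAA -> K; peptide=MSGSK
pos 19: CAC -> H; peptide=MSGSKH
pos 22: GGU -> G; peptide=MSGSKHG
pos 25: GUC -> V; peptide=MSGSKHGV
pos 28: GGC -> G; peptide=MSGSKHGVG
pos 31: ACC -> T; peptide=MSGSKHGVGT
pos 34: AGG -> R; peptide=MSGSKHGVGTR
pos 37: UGU -> C; peptide=MSGSKHGVGTRC
pos 40: UAG -> STOP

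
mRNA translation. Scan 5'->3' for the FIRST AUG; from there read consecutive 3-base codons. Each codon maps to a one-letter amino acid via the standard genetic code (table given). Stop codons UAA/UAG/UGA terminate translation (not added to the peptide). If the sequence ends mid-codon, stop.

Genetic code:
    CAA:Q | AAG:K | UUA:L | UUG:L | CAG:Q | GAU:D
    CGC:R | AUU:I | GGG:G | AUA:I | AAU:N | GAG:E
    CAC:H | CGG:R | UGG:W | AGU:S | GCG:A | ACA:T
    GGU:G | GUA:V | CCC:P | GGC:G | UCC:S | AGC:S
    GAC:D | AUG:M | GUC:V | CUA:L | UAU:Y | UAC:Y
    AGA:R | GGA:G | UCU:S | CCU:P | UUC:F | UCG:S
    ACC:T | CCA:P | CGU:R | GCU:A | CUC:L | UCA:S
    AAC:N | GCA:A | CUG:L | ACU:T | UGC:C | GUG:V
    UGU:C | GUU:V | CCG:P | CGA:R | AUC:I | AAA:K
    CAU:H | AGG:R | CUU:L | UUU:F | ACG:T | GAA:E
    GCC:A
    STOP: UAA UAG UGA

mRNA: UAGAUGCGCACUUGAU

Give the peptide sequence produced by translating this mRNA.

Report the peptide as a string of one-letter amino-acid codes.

start AUG at pos 3
pos 3: AUG -> M; peptide=M
pos 6: CGC -> R; peptide=MR
pos 9: ACU -> T; peptide=MRT
pos 12: UGA -> STOP

Answer: MRT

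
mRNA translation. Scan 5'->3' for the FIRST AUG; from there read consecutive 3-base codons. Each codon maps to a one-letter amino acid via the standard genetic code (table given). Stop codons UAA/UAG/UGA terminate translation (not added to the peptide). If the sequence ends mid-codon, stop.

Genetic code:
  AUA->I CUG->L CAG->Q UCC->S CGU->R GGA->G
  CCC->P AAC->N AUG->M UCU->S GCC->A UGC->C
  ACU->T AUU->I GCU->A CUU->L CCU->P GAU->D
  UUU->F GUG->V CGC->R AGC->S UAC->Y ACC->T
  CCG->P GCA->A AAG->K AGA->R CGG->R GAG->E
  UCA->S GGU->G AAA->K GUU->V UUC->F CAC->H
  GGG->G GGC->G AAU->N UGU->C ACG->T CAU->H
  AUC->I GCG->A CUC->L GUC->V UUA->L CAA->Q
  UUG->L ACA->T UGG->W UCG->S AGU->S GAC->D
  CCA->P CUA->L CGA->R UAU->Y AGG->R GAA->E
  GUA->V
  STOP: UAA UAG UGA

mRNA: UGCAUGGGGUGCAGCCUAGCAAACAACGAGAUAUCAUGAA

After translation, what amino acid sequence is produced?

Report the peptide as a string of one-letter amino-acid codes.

Answer: MGCSLANNEIS

Derivation:
start AUG at pos 3
pos 3: AUG -> M; peptide=M
pos 6: GGG -> G; peptide=MG
pos 9: UGC -> C; peptide=MGC
pos 12: AGC -> S; peptide=MGCS
pos 15: CUA -> L; peptide=MGCSL
pos 18: GCA -> A; peptide=MGCSLA
pos 21: AAC -> N; peptide=MGCSLAN
pos 24: AAC -> N; peptide=MGCSLANN
pos 27: GAG -> E; peptide=MGCSLANNE
pos 30: AUA -> I; peptide=MGCSLANNEI
pos 33: UCA -> S; peptide=MGCSLANNEIS
pos 36: UGA -> STOP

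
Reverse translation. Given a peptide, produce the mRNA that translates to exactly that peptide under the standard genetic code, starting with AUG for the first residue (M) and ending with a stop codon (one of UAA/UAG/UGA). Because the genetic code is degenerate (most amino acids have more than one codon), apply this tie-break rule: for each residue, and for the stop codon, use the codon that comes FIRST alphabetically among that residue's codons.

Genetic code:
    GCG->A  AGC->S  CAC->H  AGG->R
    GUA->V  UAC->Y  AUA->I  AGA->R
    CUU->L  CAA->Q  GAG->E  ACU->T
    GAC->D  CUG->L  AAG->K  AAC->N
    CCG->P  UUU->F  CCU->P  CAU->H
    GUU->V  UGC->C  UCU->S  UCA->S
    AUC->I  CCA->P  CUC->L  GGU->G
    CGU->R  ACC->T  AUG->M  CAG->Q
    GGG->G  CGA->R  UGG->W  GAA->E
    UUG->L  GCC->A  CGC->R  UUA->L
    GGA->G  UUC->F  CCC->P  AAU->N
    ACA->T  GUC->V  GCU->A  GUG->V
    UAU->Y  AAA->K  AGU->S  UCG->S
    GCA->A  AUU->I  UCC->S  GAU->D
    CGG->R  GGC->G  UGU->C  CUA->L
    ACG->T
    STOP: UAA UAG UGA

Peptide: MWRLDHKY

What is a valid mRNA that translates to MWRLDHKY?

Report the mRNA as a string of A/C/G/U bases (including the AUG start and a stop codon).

Answer: mRNA: AUGUGGAGACUAGACCACAAAUACUAA

Derivation:
residue 1: M -> AUG (start codon)
residue 2: W -> UGG (only codon)
residue 3: R codons sorted = AGA,AGG,CGA,CGC,CGG,CGU -> pick first = AGA
residue 4: L codons sorted = CUA,CUC,CUG,CUU,UUA,UUG -> pick first = CUA
residue 5: D codons sorted = GAC,GAU -> pick first = GAC
residue 6: H codons sorted = CAC,CAU -> pick first = CAC
residue 7: K codons sorted = AAA,AAG -> pick first = AAA
residue 8: Y codons sorted = UAC,UAU -> pick first = UAC
terminator: stop codons sorted = UAA,UAG,UGA -> pick first = UAA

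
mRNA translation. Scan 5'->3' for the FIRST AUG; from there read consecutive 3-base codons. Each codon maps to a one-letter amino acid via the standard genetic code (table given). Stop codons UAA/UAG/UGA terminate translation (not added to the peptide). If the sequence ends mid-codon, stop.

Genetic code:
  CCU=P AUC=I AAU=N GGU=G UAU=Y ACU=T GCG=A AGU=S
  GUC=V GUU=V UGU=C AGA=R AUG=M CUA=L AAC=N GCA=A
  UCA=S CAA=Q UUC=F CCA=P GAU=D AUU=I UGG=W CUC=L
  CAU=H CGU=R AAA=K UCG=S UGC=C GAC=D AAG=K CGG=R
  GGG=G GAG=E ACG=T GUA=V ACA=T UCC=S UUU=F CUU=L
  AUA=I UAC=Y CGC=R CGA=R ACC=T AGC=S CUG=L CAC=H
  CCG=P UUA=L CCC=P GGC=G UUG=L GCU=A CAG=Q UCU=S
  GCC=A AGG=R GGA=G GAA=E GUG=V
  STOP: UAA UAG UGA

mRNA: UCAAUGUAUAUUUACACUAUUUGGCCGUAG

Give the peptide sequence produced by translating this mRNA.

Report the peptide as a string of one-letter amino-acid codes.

Answer: MYIYTIWP

Derivation:
start AUG at pos 3
pos 3: AUG -> M; peptide=M
pos 6: UAU -> Y; peptide=MY
pos 9: AUU -> I; peptide=MYI
pos 12: UAC -> Y; peptide=MYIY
pos 15: ACU -> T; peptide=MYIYT
pos 18: AUU -> I; peptide=MYIYTI
pos 21: UGG -> W; peptide=MYIYTIW
pos 24: CCG -> P; peptide=MYIYTIWP
pos 27: UAG -> STOP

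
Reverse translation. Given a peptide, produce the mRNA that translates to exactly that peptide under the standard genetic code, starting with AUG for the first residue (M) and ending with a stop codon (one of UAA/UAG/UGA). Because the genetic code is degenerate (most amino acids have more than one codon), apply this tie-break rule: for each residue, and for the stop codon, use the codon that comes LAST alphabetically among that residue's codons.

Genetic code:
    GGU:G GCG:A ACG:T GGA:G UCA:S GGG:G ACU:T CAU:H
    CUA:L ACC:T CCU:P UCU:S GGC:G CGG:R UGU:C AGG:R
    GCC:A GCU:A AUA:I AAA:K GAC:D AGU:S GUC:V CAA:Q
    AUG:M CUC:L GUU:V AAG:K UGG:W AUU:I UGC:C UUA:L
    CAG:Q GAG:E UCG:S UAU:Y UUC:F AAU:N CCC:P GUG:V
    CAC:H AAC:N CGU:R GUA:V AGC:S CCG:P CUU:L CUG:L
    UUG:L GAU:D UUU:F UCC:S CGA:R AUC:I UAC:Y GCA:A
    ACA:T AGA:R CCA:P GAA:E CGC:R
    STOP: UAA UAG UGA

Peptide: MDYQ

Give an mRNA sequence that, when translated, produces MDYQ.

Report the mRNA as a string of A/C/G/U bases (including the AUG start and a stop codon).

Answer: mRNA: AUGGAUUAUCAGUGA

Derivation:
residue 1: M -> AUG (start codon)
residue 2: D codons sorted = GAC,GAU -> pick last = GAU
residue 3: Y codons sorted = UAC,UAU -> pick last = UAU
residue 4: Q codons sorted = CAA,CAG -> pick last = CAG
terminator: stop codons sorted = UAA,UAG,UGA -> pick last = UGA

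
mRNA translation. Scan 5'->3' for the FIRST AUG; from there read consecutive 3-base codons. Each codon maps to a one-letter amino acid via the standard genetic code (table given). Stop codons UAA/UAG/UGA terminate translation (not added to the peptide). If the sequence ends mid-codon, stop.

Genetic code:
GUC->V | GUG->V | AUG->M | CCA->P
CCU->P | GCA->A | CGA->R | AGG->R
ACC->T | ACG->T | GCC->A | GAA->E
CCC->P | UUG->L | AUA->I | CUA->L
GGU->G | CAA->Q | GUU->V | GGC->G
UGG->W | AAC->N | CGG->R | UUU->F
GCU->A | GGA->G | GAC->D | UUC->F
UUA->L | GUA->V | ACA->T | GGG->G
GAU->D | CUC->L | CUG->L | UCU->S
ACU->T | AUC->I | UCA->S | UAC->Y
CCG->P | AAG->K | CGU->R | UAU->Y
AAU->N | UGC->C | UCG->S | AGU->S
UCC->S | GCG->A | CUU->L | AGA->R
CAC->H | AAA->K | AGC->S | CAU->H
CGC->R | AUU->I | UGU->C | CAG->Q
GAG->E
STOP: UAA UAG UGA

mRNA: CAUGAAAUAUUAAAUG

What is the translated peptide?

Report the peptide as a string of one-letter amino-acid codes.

start AUG at pos 1
pos 1: AUG -> M; peptide=M
pos 4: AAA -> K; peptide=MK
pos 7: UAU -> Y; peptide=MKY
pos 10: UAA -> STOP

Answer: MKY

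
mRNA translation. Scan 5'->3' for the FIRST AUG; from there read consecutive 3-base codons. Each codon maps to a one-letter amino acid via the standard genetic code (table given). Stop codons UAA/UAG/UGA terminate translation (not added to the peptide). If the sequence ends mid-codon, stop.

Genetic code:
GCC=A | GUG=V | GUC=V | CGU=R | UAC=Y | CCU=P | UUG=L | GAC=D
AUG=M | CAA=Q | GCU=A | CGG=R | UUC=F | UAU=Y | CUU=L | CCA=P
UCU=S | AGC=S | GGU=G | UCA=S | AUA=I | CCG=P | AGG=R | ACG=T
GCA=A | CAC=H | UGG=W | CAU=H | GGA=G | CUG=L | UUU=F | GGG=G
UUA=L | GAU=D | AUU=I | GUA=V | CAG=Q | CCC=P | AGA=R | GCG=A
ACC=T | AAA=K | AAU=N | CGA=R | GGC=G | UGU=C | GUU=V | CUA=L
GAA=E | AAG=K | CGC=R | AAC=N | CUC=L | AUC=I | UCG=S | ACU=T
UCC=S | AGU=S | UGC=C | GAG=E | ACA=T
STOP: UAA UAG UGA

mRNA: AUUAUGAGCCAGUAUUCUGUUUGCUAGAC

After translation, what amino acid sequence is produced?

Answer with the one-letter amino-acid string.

start AUG at pos 3
pos 3: AUG -> M; peptide=M
pos 6: AGC -> S; peptide=MS
pos 9: CAG -> Q; peptide=MSQ
pos 12: UAU -> Y; peptide=MSQY
pos 15: UCU -> S; peptide=MSQYS
pos 18: GUU -> V; peptide=MSQYSV
pos 21: UGC -> C; peptide=MSQYSVC
pos 24: UAG -> STOP

Answer: MSQYSVC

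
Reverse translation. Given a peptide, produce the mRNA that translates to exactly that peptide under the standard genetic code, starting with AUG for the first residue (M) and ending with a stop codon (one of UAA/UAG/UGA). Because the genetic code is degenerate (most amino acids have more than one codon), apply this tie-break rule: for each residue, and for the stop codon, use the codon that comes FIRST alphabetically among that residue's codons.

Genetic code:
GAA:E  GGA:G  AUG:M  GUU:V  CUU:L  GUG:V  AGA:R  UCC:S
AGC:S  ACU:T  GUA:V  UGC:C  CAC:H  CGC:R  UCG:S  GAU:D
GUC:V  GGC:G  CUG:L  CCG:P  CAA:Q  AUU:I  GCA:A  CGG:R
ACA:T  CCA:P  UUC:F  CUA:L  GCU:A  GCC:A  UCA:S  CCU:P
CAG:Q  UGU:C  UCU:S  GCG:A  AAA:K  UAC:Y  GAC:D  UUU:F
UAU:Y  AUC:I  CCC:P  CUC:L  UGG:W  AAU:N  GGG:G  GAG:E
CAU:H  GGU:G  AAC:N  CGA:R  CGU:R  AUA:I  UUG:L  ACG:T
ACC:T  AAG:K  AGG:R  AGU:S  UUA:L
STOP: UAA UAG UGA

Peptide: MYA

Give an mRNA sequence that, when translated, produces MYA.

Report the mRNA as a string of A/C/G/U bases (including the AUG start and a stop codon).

Answer: mRNA: AUGUACGCAUAA

Derivation:
residue 1: M -> AUG (start codon)
residue 2: Y codons sorted = UAC,UAU -> pick first = UAC
residue 3: A codons sorted = GCA,GCC,GCG,GCU -> pick first = GCA
terminator: stop codons sorted = UAA,UAG,UGA -> pick first = UAA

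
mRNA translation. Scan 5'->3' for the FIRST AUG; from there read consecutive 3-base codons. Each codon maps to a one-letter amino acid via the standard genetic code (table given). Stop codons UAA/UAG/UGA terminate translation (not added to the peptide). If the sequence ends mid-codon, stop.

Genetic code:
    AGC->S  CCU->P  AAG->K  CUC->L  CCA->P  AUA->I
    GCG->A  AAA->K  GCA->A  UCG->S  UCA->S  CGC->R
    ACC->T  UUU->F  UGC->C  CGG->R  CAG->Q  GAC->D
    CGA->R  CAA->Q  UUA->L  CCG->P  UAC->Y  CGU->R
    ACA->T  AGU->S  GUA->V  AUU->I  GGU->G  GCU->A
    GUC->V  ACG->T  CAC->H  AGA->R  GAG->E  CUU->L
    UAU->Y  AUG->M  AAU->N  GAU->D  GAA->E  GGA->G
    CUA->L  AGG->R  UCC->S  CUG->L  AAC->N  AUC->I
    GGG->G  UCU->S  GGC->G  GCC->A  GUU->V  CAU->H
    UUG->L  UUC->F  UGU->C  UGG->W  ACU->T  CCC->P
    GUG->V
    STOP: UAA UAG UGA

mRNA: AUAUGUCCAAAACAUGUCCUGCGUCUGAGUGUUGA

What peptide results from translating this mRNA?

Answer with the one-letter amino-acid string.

start AUG at pos 2
pos 2: AUG -> M; peptide=M
pos 5: UCC -> S; peptide=MS
pos 8: AAA -> K; peptide=MSK
pos 11: ACA -> T; peptide=MSKT
pos 14: UGU -> C; peptide=MSKTC
pos 17: CCU -> P; peptide=MSKTCP
pos 20: GCG -> A; peptide=MSKTCPA
pos 23: UCU -> S; peptide=MSKTCPAS
pos 26: GAG -> E; peptide=MSKTCPASE
pos 29: UGU -> C; peptide=MSKTCPASEC
pos 32: UGA -> STOP

Answer: MSKTCPASEC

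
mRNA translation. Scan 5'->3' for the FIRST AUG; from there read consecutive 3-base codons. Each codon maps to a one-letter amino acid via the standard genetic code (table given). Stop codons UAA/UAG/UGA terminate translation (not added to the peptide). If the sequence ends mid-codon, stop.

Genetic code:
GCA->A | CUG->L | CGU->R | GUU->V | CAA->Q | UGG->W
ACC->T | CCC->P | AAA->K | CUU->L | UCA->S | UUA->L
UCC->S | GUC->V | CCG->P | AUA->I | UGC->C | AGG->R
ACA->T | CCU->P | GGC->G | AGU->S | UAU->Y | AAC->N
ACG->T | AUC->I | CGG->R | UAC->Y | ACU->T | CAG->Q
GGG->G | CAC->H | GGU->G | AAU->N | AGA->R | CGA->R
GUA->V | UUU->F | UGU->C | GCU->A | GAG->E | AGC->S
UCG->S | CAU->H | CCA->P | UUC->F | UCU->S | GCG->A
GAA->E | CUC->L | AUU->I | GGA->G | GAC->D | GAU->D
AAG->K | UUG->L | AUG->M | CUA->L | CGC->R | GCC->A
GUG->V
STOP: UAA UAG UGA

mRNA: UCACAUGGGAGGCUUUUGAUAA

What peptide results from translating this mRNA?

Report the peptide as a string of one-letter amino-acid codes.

Answer: MGGF

Derivation:
start AUG at pos 4
pos 4: AUG -> M; peptide=M
pos 7: GGA -> G; peptide=MG
pos 10: GGC -> G; peptide=MGG
pos 13: UUU -> F; peptide=MGGF
pos 16: UGA -> STOP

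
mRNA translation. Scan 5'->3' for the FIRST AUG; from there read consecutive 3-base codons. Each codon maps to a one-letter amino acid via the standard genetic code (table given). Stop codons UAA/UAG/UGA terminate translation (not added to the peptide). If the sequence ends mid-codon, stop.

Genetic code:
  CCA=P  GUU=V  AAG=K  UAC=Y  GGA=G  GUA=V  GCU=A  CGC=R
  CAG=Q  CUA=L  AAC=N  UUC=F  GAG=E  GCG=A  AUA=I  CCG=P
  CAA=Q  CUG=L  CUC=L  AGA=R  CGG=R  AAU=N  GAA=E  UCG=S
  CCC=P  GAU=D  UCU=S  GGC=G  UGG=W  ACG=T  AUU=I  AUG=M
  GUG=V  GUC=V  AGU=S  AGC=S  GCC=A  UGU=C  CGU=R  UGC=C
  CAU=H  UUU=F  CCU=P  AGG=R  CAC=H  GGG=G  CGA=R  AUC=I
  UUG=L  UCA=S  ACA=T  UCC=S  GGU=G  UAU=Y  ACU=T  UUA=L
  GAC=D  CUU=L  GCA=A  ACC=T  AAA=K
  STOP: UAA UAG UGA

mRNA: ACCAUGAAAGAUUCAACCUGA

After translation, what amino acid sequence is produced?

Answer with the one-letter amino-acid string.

Answer: MKDST

Derivation:
start AUG at pos 3
pos 3: AUG -> M; peptide=M
pos 6: AAA -> K; peptide=MK
pos 9: GAU -> D; peptide=MKD
pos 12: UCA -> S; peptide=MKDS
pos 15: ACC -> T; peptide=MKDST
pos 18: UGA -> STOP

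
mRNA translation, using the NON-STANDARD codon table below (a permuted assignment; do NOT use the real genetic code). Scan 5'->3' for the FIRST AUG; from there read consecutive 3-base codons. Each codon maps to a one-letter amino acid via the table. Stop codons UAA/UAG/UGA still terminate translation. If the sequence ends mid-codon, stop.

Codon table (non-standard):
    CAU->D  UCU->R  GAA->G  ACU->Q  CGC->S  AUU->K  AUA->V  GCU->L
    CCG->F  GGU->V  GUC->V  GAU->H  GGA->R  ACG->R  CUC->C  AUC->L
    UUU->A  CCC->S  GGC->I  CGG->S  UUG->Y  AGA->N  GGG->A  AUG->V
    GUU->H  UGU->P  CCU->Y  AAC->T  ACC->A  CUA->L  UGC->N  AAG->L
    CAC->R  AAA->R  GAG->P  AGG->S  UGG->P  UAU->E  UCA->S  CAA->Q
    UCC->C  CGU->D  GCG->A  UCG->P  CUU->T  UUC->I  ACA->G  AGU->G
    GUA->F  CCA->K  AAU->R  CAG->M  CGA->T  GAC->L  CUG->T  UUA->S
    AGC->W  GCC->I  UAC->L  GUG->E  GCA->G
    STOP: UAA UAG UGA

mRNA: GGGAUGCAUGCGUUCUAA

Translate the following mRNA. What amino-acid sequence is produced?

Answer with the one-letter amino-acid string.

Answer: VDAI

Derivation:
start AUG at pos 3
pos 3: AUG -> V; peptide=V
pos 6: CAU -> D; peptide=VD
pos 9: GCG -> A; peptide=VDA
pos 12: UUC -> I; peptide=VDAI
pos 15: UAA -> STOP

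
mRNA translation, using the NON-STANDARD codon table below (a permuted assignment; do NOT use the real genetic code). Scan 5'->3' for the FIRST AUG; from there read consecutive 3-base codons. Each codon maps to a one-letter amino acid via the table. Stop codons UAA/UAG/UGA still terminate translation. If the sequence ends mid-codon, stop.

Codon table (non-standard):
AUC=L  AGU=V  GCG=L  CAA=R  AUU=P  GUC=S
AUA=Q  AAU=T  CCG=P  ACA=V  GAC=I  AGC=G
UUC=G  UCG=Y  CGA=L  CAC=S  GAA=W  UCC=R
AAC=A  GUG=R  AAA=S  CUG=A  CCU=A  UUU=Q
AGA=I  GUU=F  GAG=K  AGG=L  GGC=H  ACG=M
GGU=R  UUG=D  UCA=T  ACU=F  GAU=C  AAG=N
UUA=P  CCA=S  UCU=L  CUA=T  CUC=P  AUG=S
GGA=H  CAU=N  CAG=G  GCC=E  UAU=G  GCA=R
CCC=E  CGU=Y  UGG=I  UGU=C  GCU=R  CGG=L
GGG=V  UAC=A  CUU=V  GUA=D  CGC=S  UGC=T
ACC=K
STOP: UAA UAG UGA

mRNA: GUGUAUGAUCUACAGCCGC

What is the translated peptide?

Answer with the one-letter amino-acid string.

Answer: SLAGS

Derivation:
start AUG at pos 4
pos 4: AUG -> S; peptide=S
pos 7: AUC -> L; peptide=SL
pos 10: UAC -> A; peptide=SLA
pos 13: AGC -> G; peptide=SLAG
pos 16: CGC -> S; peptide=SLAGS
pos 19: only 0 nt remain (<3), stop (end of mRNA)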